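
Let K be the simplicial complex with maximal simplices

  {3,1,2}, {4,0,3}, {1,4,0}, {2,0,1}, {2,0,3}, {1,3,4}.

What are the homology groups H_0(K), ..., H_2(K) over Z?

H_0 ≅ Z,  H_1 = 0,  H_2 ≅ Z.

Order the vertices as 0 < 1 < 2 < 3 < 4. Listing each simplex with vertices in this order, K has dimension 2 with simplices:

  0-simplices (5): [0], [1], [2], [3], [4]
  1-simplices (9): [0,1], [0,2], [0,3], [0,4], [1,2], [1,3], [1,4], [2,3], [3,4]
  2-simplices (6): [0,1,2], [0,1,4], [0,2,3], [0,3,4], [1,2,3], [1,3,4]

Hence C_0 ≅ Z^5, C_1 ≅ Z^9, C_2 ≅ Z^6.

∂_1: C_1 → C_0 sends each edge [p,q] (with p < q) to q − p. For instance
  ∂[0,4] = [4] − [0].
The 5×9 boundary matrix has rank 4 and Smith normal form diag(1,1,1,1).

∂_2: C_2 → C_1 acts by ∂[p,q,r] = [q,r] − [p,r] + [p,q]. For instance
  ∂[0,2,3] = [2,3] − [0,3] + [0,2],
  ∂[0,3,4] = [3,4] − [0,4] + [0,3].
This gives a 9×6 integer matrix of rank 5; reducing to Smith normal form yields diagonal entries (1,1,1,1,1).

Computing H_k = (kernel of ∂_k) / (image of ∂_{k+1}):

  H_0: rank C_0 − rank ∂_1 = 5 − 4 = 1, and the invariant factors of ∂_1 are all 1, so H_0 ≅ Z.
  H_1: rank ker ∂_1 − rank ∂_2 = (9 − 4) − 5 = 0, and the invariant factors of ∂_2 are all 1, so H_1 ≅ 0.
  H_2: rank ker ∂_2 − rank ∂_3 = (6 − 5) − 0 = 1, and there is no ∂_3, so H_2 ≅ Z.

As a check, the Euler characteristic is 5 − 9 + 6 = 2, which agrees with 1 − 0 + 1 = 2.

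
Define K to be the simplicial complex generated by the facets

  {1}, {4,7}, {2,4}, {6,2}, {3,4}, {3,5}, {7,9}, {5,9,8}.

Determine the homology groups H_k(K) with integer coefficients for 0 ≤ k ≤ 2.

Take the total order 1 < 2 < 3 < 4 < 5 < 6 < 7 < 8 < 9 on the vertex set. Then K (dimension 2) consists of the simplices:

  0-simplices (9): [1], [2], [3], [4], [5], [6], [7], [8], [9]
  1-simplices (9): [2,4], [2,6], [3,4], [3,5], [4,7], [5,8], [5,9], [7,9], [8,9]
  2-simplices (1): [5,8,9]

so the chain groups are C_0 ≅ Z^9, C_1 ≅ Z^9, C_2 ≅ Z^1.

The boundary map ∂_1: C_1 → C_0 is given by ∂[p,q] = [q] − [p].
This gives a 9×9 integer matrix of rank 7; reducing to Smith normal form yields diagonal entries (1,1,1,1,1,1,1).

∂_2: C_2 → C_1 acts by ∂[p,q,r] = [q,r] − [p,r] + [p,q]. For instance
  ∂[5,8,9] = [8,9] − [5,9] + [5,8].
The 9×1 boundary matrix has rank 1 and Smith normal form diag(1).

From H_k ≅ ker(∂_k) / im(∂_{k+1}) we obtain:

  H_0: rank C_0 − rank ∂_1 = 9 − 7 = 2, and the invariant factors of ∂_1 are all 1, so H_0 = Z^2.
  H_1: rank ker ∂_1 − rank ∂_2 = (9 − 7) − 1 = 1, and the invariant factors of ∂_2 are all 1, so H_1 = Z.
  H_2: rank ker ∂_2 − rank ∂_3 = (1 − 1) − 0 = 0, and there is no ∂_3, so H_2 = 0.

As a check, the Euler characteristic is 9 − 9 + 1 = 1, which agrees with 2 − 1 + 0 = 1.

H_0 ≅ Z^2,  H_1 ≅ Z,  H_2 = 0.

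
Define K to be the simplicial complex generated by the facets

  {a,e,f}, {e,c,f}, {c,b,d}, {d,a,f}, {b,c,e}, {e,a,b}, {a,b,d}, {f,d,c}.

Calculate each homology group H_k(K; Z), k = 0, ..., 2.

K has 6 vertices, 12 edges, 8 triangles.
rank ∂_0 = 0, rank ∂_1 = 5 ⇒ b_0 = 6 − 0 − 5 = 1; all invariant factors of ∂_1 are 1 so no torsion. So H_0 = Z.
rank ∂_1 = 5, rank ∂_2 = 7 ⇒ b_1 = 12 − 5 − 7 = 0; all invariant factors of ∂_2 are 1 so no torsion. So H_1 = 0.
rank ∂_2 = 7, rank ∂_3 = 0 ⇒ b_2 = 8 − 7 − 0 = 1. So H_2 = Z.

H_0 ≅ Z,  H_1 = 0,  H_2 ≅ Z.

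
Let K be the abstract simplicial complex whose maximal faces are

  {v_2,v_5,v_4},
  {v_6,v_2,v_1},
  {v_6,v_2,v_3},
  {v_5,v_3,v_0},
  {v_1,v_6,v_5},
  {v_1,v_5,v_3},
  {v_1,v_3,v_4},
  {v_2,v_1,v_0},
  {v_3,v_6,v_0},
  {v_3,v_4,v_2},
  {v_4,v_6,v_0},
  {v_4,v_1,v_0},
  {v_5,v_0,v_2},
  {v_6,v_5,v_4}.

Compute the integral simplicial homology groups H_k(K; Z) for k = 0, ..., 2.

Order the vertices as v_0 < v_1 < v_2 < v_3 < v_4 < v_5 < v_6. Listing each simplex with vertices in this order, K has dimension 2 with simplices:

  0-simplices (7): [v_0], [v_1], [v_2], [v_3], [v_4], [v_5], [v_6]
  1-simplices (21): (21 of them)
  2-simplices (14): (14 of them)

giving chain groups C_0 ≅ Z^7, C_1 ≅ Z^21, C_2 ≅ Z^14.

The boundary map ∂_1: C_1 → C_0 sends each edge [p,q] (with p < q) to q − p. For instance
  ∂[v_0,v_1] = [v_1] − [v_0].
This gives a 7×21 integer matrix of rank 6; reducing to Smith normal form yields diagonal entries (1,1,1,1,1,1).

Boundary ∂_2: C_2 → C_1 acts by ∂[p,q,r] = [q,r] − [p,r] + [p,q]. For instance
  ∂[v_0,v_3,v_6] = [v_3,v_6] − [v_0,v_6] + [v_0,v_3],
  ∂[v_1,v_3,v_4] = [v_3,v_4] − [v_1,v_4] + [v_1,v_3].
This gives a 21×14 integer matrix of rank 13; reducing to Smith normal form yields diagonal entries (1,1,1,1,1,1,1,1,1,1,1,1,1).

From H_k ≅ ker(∂_k) / im(∂_{k+1}) we obtain:

  H_0: rank C_0 − rank ∂_1 = 7 − 6 = 1, and the invariant factors of ∂_1 are all 1, so H_0 = Z.
  H_1: rank ker ∂_1 − rank ∂_2 = (21 − 6) − 13 = 2, and the invariant factors of ∂_2 are all 1, so H_1 = Z^2.
  H_2: rank ker ∂_2 − rank ∂_3 = (14 − 13) − 0 = 1, and there is no ∂_3, so H_2 = Z.

H_0 ≅ Z,  H_1 ≅ Z^2,  H_2 ≅ Z.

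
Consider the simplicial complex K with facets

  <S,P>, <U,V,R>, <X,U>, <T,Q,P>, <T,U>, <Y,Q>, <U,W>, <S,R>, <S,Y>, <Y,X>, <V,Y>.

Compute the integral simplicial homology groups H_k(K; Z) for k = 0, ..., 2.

H_0 ≅ Z,  H_1 ≅ Z^4,  H_2 = 0.

Order the vertices as P < Q < R < S < T < U < V < W < X < Y. Listing each simplex with vertices in this order, K has dimension 2 with simplices:

  0-simplices (10): P, Q, R, S, T, U, V, W, X, Y
  1-simplices (15): PQ, PS, PT, QT, QY, RS, RU, RV, SY, TU, UV, UW, UX, VY, XY
  2-simplices (2): PQT, RUV

so the chain groups are C_0 ≅ Z^10, C_1 ≅ Z^15, C_2 ≅ Z^2.

The boundary map ∂_1: C_1 → C_0 sends each edge [p,q] (with p < q) to q − p. For instance
  ∂UX = X − U.
The 10×15 boundary matrix has rank 9 and Smith normal form diag(1,1,1,1,1,1,1,1,1).

Boundary ∂_2: C_2 → C_1 maps a triangle to the signed sum of its edges. For instance
  ∂PQT = QT − PT + PQ,
  ∂RUV = UV − RV + RU.
The 15×2 boundary matrix has rank 2 and Smith normal form diag(1,1).

Now H_k = ker ∂_k / im ∂_{k+1}, so:

  H_0: rank C_0 − rank ∂_1 = 10 − 9 = 1, and the invariant factors of ∂_1 are all 1, so H_0 ≅ Z.
  H_1: rank ker ∂_1 − rank ∂_2 = (15 − 9) − 2 = 4, and the invariant factors of ∂_2 are all 1, so H_1 ≅ Z^4.
  H_2: rank ker ∂_2 − rank ∂_3 = (2 − 2) − 0 = 0, and there is no ∂_3, so H_2 ≅ 0.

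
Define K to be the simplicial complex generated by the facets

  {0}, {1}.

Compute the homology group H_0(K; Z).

Take the total order 0 < 1 on the vertex set. Then K (dimension 0) consists of the simplices:

  0-simplices (2): [0], [1]

Hence C_0 ≅ Z^2.

From H_k ≅ ker(∂_k) / im(∂_{k+1}) we obtain:

  H_0: rank C_0 − rank ∂_1 = 2 − 0 = 2, and there is no ∂_1, so H_0 = Z^2.

(K is a triangulation of a set of 2 points.)

H_0 ≅ Z^2.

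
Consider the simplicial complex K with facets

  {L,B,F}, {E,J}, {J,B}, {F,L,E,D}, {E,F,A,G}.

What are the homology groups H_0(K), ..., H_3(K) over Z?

Take the total order A < B < D < E < F < G < J < L on the vertex set. Then K (dimension 3) consists of the simplices:

  0-simplices (8): A, B, D, E, F, G, J, L
  1-simplices (15): AE, AF, AG, BF, BJ, BL, DE, DF, DL, EF, EG, EJ, EL, FG, FL
  2-simplices (9): AEF, AEG, AFG, BFL, DEF, DEL, DFL, EFG, EFL
  3-simplices (2): AEFG, DEFL

so the chain groups are C_0 ≅ Z^8, C_1 ≅ Z^15, C_2 ≅ Z^9, C_3 ≅ Z^2.

The boundary map ∂_1: C_1 → C_0 is given by ∂[p,q] = [q] − [p]. For instance
  ∂DE = E − D.
The resulting 8×15 matrix has rank 7, and its Smith normal form has invariant factors (1,1,1,1,1,1,1).

The boundary map ∂_2: C_2 → C_1 sends each 2-simplex [p,q,r] to [q,r] − [p,r] + [p,q]. For instance
  ∂DFL = FL − DL + DF,
  ∂AEF = EF − AF + AE.
The 15×9 boundary matrix has rank 7 and Smith normal form diag(1,1,1,1,1,1,1).

∂_3: C_3 → C_2 sends each 3-simplex σ to the alternating sum Σ_i (−1)^i (σ with its i-th vertex removed). For instance
  ∂AEFG = EFG − AFG + AEG − AEF,
  ∂DEFL = EFL − DFL + DEL − DEF.
The resulting 9×2 matrix has rank 2, and its Smith normal form has invariant factors (1,1).

Now H_k = ker ∂_k / im ∂_{k+1}, so:

  H_0: rank C_0 − rank ∂_1 = 8 − 7 = 1, and the invariant factors of ∂_1 are all 1, so H_0 ≅ Z.
  H_1: rank ker ∂_1 − rank ∂_2 = (15 − 7) − 7 = 1, and the invariant factors of ∂_2 are all 1, so H_1 ≅ Z.
  H_2: rank ker ∂_2 − rank ∂_3 = (9 − 7) − 2 = 0, and the invariant factors of ∂_3 are all 1, so H_2 ≅ 0.
  H_3: rank ker ∂_3 − rank ∂_4 = (2 − 2) − 0 = 0, and there is no ∂_4, so H_3 ≅ 0.

As a check, the Euler characteristic is 8 − 15 + 9 − 2 = 0, which agrees with 1 − 1 + 0 − 0 = 0.

H_0 ≅ Z,  H_1 ≅ Z,  H_2 = 0,  H_3 = 0.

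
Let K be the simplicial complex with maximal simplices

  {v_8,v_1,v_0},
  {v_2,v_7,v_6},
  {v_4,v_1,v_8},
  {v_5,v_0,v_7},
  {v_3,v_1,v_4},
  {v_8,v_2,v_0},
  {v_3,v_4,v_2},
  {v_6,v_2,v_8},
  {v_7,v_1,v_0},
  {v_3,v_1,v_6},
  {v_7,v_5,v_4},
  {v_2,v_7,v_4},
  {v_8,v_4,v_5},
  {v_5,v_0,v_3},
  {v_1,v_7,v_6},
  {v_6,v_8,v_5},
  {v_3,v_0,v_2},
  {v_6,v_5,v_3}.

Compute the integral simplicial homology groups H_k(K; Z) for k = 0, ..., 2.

H_0 ≅ Z,  H_1 ≅ Z^2,  H_2 ≅ Z.

Order the vertices as v_0 < v_1 < v_2 < v_3 < v_4 < v_5 < v_6 < v_7 < v_8. Listing each simplex with vertices in this order, K has dimension 2 with simplices:

  0-simplices (9): [v_0], [v_1], [v_2], [v_3], [v_4], [v_5], [v_6], [v_7], [v_8]
  1-simplices (27): (27 of them)
  2-simplices (18): (18 of them)

so the chain groups are C_0 ≅ Z^9, C_1 ≅ Z^27, C_2 ≅ Z^18.

∂_1: C_1 → C_0 maps an edge to its endpoints' difference, ∂[p,q] = q − p. For instance
  ∂[v_0,v_1] = [v_1] − [v_0].
The resulting 9×27 matrix has rank 8, and its Smith normal form has invariant factors (1,1,1,1,1,1,1,1).

∂_2: C_2 → C_1 acts by ∂[p,q,r] = [q,r] − [p,r] + [p,q]. For instance
  ∂[v_4,v_5,v_7] = [v_5,v_7] − [v_4,v_7] + [v_4,v_5],
  ∂[v_0,v_5,v_7] = [v_5,v_7] − [v_0,v_7] + [v_0,v_5].
The resulting 27×18 matrix has rank 17, and its Smith normal form has invariant factors (1,1,1,1,1,1,1,1,1,1,1,1,1,1,1,1,1).

Now H_k = ker ∂_k / im ∂_{k+1}, so:

  H_0: rank C_0 − rank ∂_1 = 9 − 8 = 1, and the invariant factors of ∂_1 are all 1, so H_0 ≅ Z.
  H_1: rank ker ∂_1 − rank ∂_2 = (27 − 8) − 17 = 2, and the invariant factors of ∂_2 are all 1, so H_1 ≅ Z^2.
  H_2: rank ker ∂_2 − rank ∂_3 = (18 − 17) − 0 = 1, and there is no ∂_3, so H_2 ≅ Z.

As a check, the Euler characteristic is 9 − 27 + 18 = 0, which agrees with 1 − 2 + 1 = 0.
(K is a triangulation of the torus T^2.)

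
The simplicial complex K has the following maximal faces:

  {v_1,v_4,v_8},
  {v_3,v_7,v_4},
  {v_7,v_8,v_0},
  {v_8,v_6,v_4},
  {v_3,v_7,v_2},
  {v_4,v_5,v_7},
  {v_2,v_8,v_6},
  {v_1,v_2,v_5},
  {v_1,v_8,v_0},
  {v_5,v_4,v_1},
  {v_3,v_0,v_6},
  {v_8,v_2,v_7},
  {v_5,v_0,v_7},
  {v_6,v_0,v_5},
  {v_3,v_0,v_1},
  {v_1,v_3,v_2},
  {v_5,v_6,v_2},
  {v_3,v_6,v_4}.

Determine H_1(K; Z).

We work with the vertex ordering v_0 < v_1 < v_2 < v_3 < v_4 < v_5 < v_6 < v_7 < v_8. The simplices of K, each written with vertices in increasing order, are:

  0-simplices (9): [v_0], [v_1], [v_2], [v_3], [v_4], [v_5], [v_6], [v_7], [v_8]
  1-simplices (27): (27 of them)
  2-simplices (18): (18 of them)

so the chain groups are C_0 ≅ Z^9, C_1 ≅ Z^27, C_2 ≅ Z^18.

Boundary ∂_1: C_1 → C_0 sends each edge [p,q] (with p < q) to q − p.
The 9×27 boundary matrix has rank 8 and Smith normal form diag(1,1,1,1,1,1,1,1).

The boundary map ∂_2: C_2 → C_1 acts by ∂[p,q,r] = [q,r] − [p,r] + [p,q]. For instance
  ∂[v_0,v_5,v_6] = [v_5,v_6] − [v_0,v_6] + [v_0,v_5],
  ∂[v_4,v_6,v_8] = [v_6,v_8] − [v_4,v_8] + [v_4,v_6].
The 27×18 boundary matrix has rank 17 and Smith normal form diag(1,1,1,1,1,1,1,1,1,1,1,1,1,1,1,1,1).

Reading off H_k = ker ∂_k / im ∂_{k+1}:

  H_1: rank ker ∂_1 − rank ∂_2 = (27 − 8) − 17 = 2, and the invariant factors of ∂_2 are all 1, so H_1 ≅ Z^2.

H_1 ≅ Z^2.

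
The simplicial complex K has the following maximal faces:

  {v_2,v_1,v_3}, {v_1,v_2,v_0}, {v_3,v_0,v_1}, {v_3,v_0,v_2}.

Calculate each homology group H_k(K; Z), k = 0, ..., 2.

H_0 = Z,  H_1 = 0,  H_2 = Z.

We work with the vertex ordering v_0 < v_1 < v_2 < v_3. The simplices of K, each written with vertices in increasing order, are:

  0-simplices (4): [v_0], [v_1], [v_2], [v_3]
  1-simplices (6): [v_0,v_1], [v_0,v_2], [v_0,v_3], [v_1,v_2], [v_1,v_3], [v_2,v_3]
  2-simplices (4): [v_0,v_1,v_2], [v_0,v_1,v_3], [v_0,v_2,v_3], [v_1,v_2,v_3]

Hence C_0 ≅ Z^4, C_1 ≅ Z^6, C_2 ≅ Z^4.

The boundary map ∂_1: C_1 → C_0 is given by ∂[p,q] = [q] − [p]. For instance
  ∂[v_1,v_2] = [v_2] − [v_1].
The 4×6 boundary matrix has rank 3 and Smith normal form diag(1,1,1).

The boundary map ∂_2: C_2 → C_1 maps a triangle to the signed sum of its edges. For instance
  ∂[v_0,v_1,v_2] = [v_1,v_2] − [v_0,v_2] + [v_0,v_1],
  ∂[v_0,v_2,v_3] = [v_2,v_3] − [v_0,v_3] + [v_0,v_2].
As a 6×4 matrix over Z this has rank 3, with invariant factors (1,1,1).

From H_k ≅ ker(∂_k) / im(∂_{k+1}) we obtain:

  H_0: rank C_0 − rank ∂_1 = 4 − 3 = 1, and the invariant factors of ∂_1 are all 1, so H_0 = Z.
  H_1: rank ker ∂_1 − rank ∂_2 = (6 − 3) − 3 = 0, and the invariant factors of ∂_2 are all 1, so H_1 = 0.
  H_2: rank ker ∂_2 − rank ∂_3 = (4 − 3) − 0 = 1, and there is no ∂_3, so H_2 = Z.

(K is a triangulation of the 2-sphere S^2.)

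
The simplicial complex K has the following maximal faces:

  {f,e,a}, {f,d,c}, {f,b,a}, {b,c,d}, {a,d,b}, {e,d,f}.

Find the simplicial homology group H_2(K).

H_2 ≅ 0.

Order the vertices as a < b < c < d < e < f. Listing each simplex with vertices in this order, K has dimension 2 with simplices:

  0-simplices (6): a, b, c, d, e, f
  1-simplices (12): ab, ad, ae, af, bc, bd, bf, cd, cf, de, df, ef
  2-simplices (6): abd, abf, aef, bcd, cdf, def

so the chain groups are C_0 ≅ Z^6, C_1 ≅ Z^12, C_2 ≅ Z^6.

Boundary ∂_1: C_1 → C_0 is given by ∂[p,q] = [q] − [p]. For instance
  ∂bf = f − b.
As a 6×12 matrix over Z this has rank 5, with invariant factors (1,1,1,1,1).

Boundary ∂_2: C_2 → C_1 acts by ∂[p,q,r] = [q,r] − [p,r] + [p,q]. For instance
  ∂bcd = cd − bd + bc,
  ∂cdf = df − cf + cd.
The 12×6 boundary matrix has rank 6 and Smith normal form diag(1,1,1,1,1,1).

Now H_k = ker ∂_k / im ∂_{k+1}, so:

  H_2: rank ker ∂_2 − rank ∂_3 = (6 − 6) − 0 = 0, and there is no ∂_3, so H_2 ≅ 0.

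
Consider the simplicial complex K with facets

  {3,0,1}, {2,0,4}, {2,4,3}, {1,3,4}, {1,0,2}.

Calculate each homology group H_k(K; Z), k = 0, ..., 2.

Take the total order 0 < 1 < 2 < 3 < 4 on the vertex set. Then K (dimension 2) consists of the simplices:

  0-simplices (5): [0], [1], [2], [3], [4]
  1-simplices (10): [0,1], [0,2], [0,3], [0,4], [1,2], [1,3], [1,4], [2,3], [2,4], [3,4]
  2-simplices (5): [0,1,2], [0,1,3], [0,2,4], [1,3,4], [2,3,4]

giving chain groups C_0 ≅ Z^5, C_1 ≅ Z^10, C_2 ≅ Z^5.

The boundary map ∂_1: C_1 → C_0 is given by ∂[p,q] = [q] − [p]. For instance
  ∂[2,4] = [4] − [2].
The 5×10 boundary matrix has rank 4 and Smith normal form diag(1,1,1,1).

Boundary ∂_2: C_2 → C_1 sends each 2-simplex [p,q,r] to [q,r] − [p,r] + [p,q]. For instance
  ∂[2,3,4] = [3,4] − [2,4] + [2,3],
  ∂[1,3,4] = [3,4] − [1,4] + [1,3].
The resulting 10×5 matrix has rank 5, and its Smith normal form has invariant factors (1,1,1,1,1).

Computing H_k = (kernel of ∂_k) / (image of ∂_{k+1}):

  H_0: rank C_0 − rank ∂_1 = 5 − 4 = 1, and the invariant factors of ∂_1 are all 1, so H_0 ≅ Z.
  H_1: rank ker ∂_1 − rank ∂_2 = (10 − 4) − 5 = 1, and the invariant factors of ∂_2 are all 1, so H_1 ≅ Z.
  H_2: rank ker ∂_2 − rank ∂_3 = (5 − 5) − 0 = 0, and there is no ∂_3, so H_2 ≅ 0.

(K is a triangulation of the Möbius band.)

H_0 = Z,  H_1 = Z,  H_2 = 0.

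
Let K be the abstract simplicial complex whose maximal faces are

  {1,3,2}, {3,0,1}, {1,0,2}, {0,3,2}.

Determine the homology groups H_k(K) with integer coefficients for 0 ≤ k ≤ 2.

H_0 = Z,  H_1 = 0,  H_2 = Z.

We work with the vertex ordering 0 < 1 < 2 < 3. The simplices of K, each written with vertices in increasing order, are:

  0-simplices (4): [0], [1], [2], [3]
  1-simplices (6): [0,1], [0,2], [0,3], [1,2], [1,3], [2,3]
  2-simplices (4): [0,1,2], [0,1,3], [0,2,3], [1,2,3]

giving chain groups C_0 ≅ Z^4, C_1 ≅ Z^6, C_2 ≅ Z^4.

∂_1: C_1 → C_0 sends each edge [p,q] (with p < q) to q − p.
This gives a 4×6 integer matrix of rank 3; reducing to Smith normal form yields diagonal entries (1,1,1).

Boundary ∂_2: C_2 → C_1 sends each 2-simplex [p,q,r] to [q,r] − [p,r] + [p,q]. For instance
  ∂[1,2,3] = [2,3] − [1,3] + [1,2],
  ∂[0,1,3] = [1,3] − [0,3] + [0,1].
The 6×4 boundary matrix has rank 3 and Smith normal form diag(1,1,1).

Now H_k = ker ∂_k / im ∂_{k+1}, so:

  H_0: rank C_0 − rank ∂_1 = 4 − 3 = 1, and the invariant factors of ∂_1 are all 1, so H_0 = Z.
  H_1: rank ker ∂_1 − rank ∂_2 = (6 − 3) − 3 = 0, and the invariant factors of ∂_2 are all 1, so H_1 = 0.
  H_2: rank ker ∂_2 − rank ∂_3 = (4 − 3) − 0 = 1, and there is no ∂_3, so H_2 = Z.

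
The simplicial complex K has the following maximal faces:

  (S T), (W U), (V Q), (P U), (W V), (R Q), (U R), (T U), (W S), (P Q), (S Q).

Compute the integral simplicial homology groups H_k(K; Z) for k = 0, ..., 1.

H_0 ≅ Z,  H_1 ≅ Z^4.

K has 8 vertices, 11 edges.
rank ∂_0 = 0, rank ∂_1 = 7 ⇒ b_0 = 8 − 0 − 7 = 1; all invariant factors of ∂_1 are 1 so no torsion. So H_0 ≅ Z.
rank ∂_1 = 7, rank ∂_2 = 0 ⇒ b_1 = 11 − 7 − 0 = 4. So H_1 ≅ Z^4.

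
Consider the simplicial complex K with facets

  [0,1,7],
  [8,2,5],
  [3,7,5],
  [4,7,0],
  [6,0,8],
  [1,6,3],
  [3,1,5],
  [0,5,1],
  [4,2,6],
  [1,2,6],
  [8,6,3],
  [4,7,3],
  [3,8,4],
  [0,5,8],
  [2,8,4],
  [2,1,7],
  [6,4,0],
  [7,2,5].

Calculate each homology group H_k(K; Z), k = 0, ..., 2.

H_0 ≅ Z,  H_1 ≅ Z ⊕ Z/2,  H_2 = 0.

Order the vertices as 0 < 1 < 2 < 3 < 4 < 5 < 6 < 7 < 8. Listing each simplex with vertices in this order, K has dimension 2 with simplices:

  0-simplices (9): [0], [1], [2], [3], [4], [5], [6], [7], [8]
  1-simplices (27): (27 of them)
  2-simplices (18): [0,1,5], [0,1,7], [0,4,6], [0,4,7], [0,5,8], [0,6,8], [1,2,6], [1,2,7], [1,3,5], [1,3,6], [2,4,6], [2,4,8], [2,5,7], [2,5,8], [3,4,7], [3,4,8], [3,5,7], [3,6,8]

Hence C_0 ≅ Z^9, C_1 ≅ Z^27, C_2 ≅ Z^18.

∂_1: C_1 → C_0 maps an edge to its endpoints' difference, ∂[p,q] = q − p. For instance
  ∂[5,7] = [7] − [5].
The resulting 9×27 matrix has rank 8, and its Smith normal form has invariant factors (1,1,1,1,1,1,1,1).

∂_2: C_2 → C_1 sends each 2-simplex [p,q,r] to [q,r] − [p,r] + [p,q]. For instance
  ∂[0,4,7] = [4,7] − [0,7] + [0,4],
  ∂[0,1,5] = [1,5] − [0,5] + [0,1].
As a 27×18 matrix over Z this has rank 18, with invariant factors (1,1,1,1,1,1,1,1,1,1,1,1,1,1,1,1,1,2).

From H_k ≅ ker(∂_k) / im(∂_{k+1}) we obtain:

  H_0: rank C_0 − rank ∂_1 = 9 − 8 = 1, and the invariant factors of ∂_1 are all 1, so H_0 ≅ Z.
  H_1: rank ker ∂_1 − rank ∂_2 = (27 − 8) − 18 = 1, and ∂_2 has invariant factor 2 > 1, so H_1 ≅ Z ⊕ Z/2.
  H_2: rank ker ∂_2 − rank ∂_3 = (18 − 18) − 0 = 0, and there is no ∂_3, so H_2 ≅ 0.

(K is a triangulation of the Klein bottle.)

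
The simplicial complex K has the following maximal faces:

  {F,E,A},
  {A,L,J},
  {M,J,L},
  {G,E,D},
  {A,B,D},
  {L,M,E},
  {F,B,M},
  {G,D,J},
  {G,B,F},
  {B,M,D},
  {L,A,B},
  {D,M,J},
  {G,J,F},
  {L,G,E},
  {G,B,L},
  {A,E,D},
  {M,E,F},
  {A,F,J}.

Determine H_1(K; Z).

Fix the vertex order A < B < D < E < F < G < J < L < M and write every simplex with vertices in increasing order. Then dim K = 2 and the simplices of K are:

  0-simplices (9): A, B, D, E, F, G, J, L, M
  1-simplices (27): AB, AD, AE, AF, AJ, AL, BD, BF, BG, BL, BM, DE, DG, DJ, DM, EF, EG, EL, EM, FG, FJ, FM, GJ, GL, JL, JM, LM
  2-simplices (18): ABD, ABL, ADE, AEF, AFJ, AJL, BDM, BFG, BFM, BGL, DEG, DGJ, DJM, EFM, EGL, ELM, FGJ, JLM

so the chain groups are C_0 ≅ Z^9, C_1 ≅ Z^27, C_2 ≅ Z^18.

∂_1: C_1 → C_0 is given by ∂[p,q] = [q] − [p]. For instance
  ∂FJ = J − F.
The 9×27 boundary matrix has rank 8 and Smith normal form diag(1,1,1,1,1,1,1,1).

Boundary ∂_2: C_2 → C_1 sends each 2-simplex [p,q,r] to [q,r] − [p,r] + [p,q]. For instance
  ∂DEG = EG − DG + DE,
  ∂BFG = FG − BG + BF.
The resulting 27×18 matrix has rank 17, and its Smith normal form has invariant factors (1,1,1,1,1,1,1,1,1,1,1,1,1,1,1,1,1).

Now H_k = ker ∂_k / im ∂_{k+1}, so:

  H_1: rank ker ∂_1 − rank ∂_2 = (27 − 8) − 17 = 2, and the invariant factors of ∂_2 are all 1, so H_1 ≅ Z^2.

H_1 ≅ Z^2.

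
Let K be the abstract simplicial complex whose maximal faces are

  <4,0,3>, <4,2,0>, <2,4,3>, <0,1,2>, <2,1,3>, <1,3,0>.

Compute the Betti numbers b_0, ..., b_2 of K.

Order the vertices as 0 < 1 < 2 < 3 < 4. Listing each simplex with vertices in this order, K has dimension 2 with simplices:

  0-simplices (5): [0], [1], [2], [3], [4]
  1-simplices (9): [0,1], [0,2], [0,3], [0,4], [1,2], [1,3], [2,3], [2,4], [3,4]
  2-simplices (6): [0,1,2], [0,1,3], [0,2,4], [0,3,4], [1,2,3], [2,3,4]

Hence C_0 ≅ Z^5, C_1 ≅ Z^9, C_2 ≅ Z^6.

The boundary map ∂_1: C_1 → C_0 maps an edge to its endpoints' difference, ∂[p,q] = q − p.
As a 5×9 matrix over Z this has rank 4, with invariant factors (1,1,1,1).

The boundary map ∂_2: C_2 → C_1 acts by ∂[p,q,r] = [q,r] − [p,r] + [p,q]. For instance
  ∂[0,3,4] = [3,4] − [0,4] + [0,3],
  ∂[2,3,4] = [3,4] − [2,4] + [2,3].
This gives a 9×6 integer matrix of rank 5; reducing to Smith normal form yields diagonal entries (1,1,1,1,1).

From H_k ≅ ker(∂_k) / im(∂_{k+1}) we obtain:

  H_0: rank C_0 − rank ∂_1 = 5 − 4 = 1, and the invariant factors of ∂_1 are all 1, so H_0 = Z.
  H_1: rank ker ∂_1 − rank ∂_2 = (9 − 4) − 5 = 0, and the invariant factors of ∂_2 are all 1, so H_1 = 0.
  H_2: rank ker ∂_2 − rank ∂_3 = (6 − 5) − 0 = 1, and there is no ∂_3, so H_2 = Z.

As a check, the Euler characteristic is 5 − 9 + 6 = 2, which agrees with 1 − 0 + 1 = 2.

Hence the Betti numbers are b_0 = 1, b_1 = 0, b_2 = 1.

b_0 = 1, b_1 = 0, b_2 = 1.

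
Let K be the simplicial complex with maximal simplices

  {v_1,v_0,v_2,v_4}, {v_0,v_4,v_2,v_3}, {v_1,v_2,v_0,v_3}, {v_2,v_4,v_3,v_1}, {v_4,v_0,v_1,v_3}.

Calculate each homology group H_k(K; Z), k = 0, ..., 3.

H_0 = Z,  H_1 = 0,  H_2 = 0,  H_3 = Z.

K has 5 vertices, 10 edges, 10 triangles, 5 3-simplices.
rank ∂_0 = 0, rank ∂_1 = 4 ⇒ b_0 = 5 − 0 − 4 = 1; all invariant factors of ∂_1 are 1 so no torsion. So H_0 = Z.
rank ∂_1 = 4, rank ∂_2 = 6 ⇒ b_1 = 10 − 4 − 6 = 0; all invariant factors of ∂_2 are 1 so no torsion. So H_1 = 0.
rank ∂_2 = 6, rank ∂_3 = 4 ⇒ b_2 = 10 − 6 − 4 = 0; all invariant factors of ∂_3 are 1 so no torsion. So H_2 = 0.
rank ∂_3 = 4, rank ∂_4 = 0 ⇒ b_3 = 5 − 4 − 0 = 1. So H_3 = Z.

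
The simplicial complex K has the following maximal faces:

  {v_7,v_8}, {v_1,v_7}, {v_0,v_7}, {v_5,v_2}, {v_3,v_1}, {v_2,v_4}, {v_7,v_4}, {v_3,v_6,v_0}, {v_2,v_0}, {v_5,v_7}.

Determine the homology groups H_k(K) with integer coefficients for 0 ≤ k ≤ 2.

H_0 = Z,  H_1 = Z^3,  H_2 = 0.

Take the total order v_0 < v_1 < v_2 < v_3 < v_4 < v_5 < v_6 < v_7 < v_8 on the vertex set. Then K (dimension 2) consists of the simplices:

  0-simplices (9): [v_0], [v_1], [v_2], [v_3], [v_4], [v_5], [v_6], [v_7], [v_8]
  1-simplices (12): [v_0,v_2], [v_0,v_3], [v_0,v_6], [v_0,v_7], [v_1,v_3], [v_1,v_7], [v_2,v_4], [v_2,v_5], [v_3,v_6], [v_4,v_7], [v_5,v_7], [v_7,v_8]
  2-simplices (1): [v_0,v_3,v_6]

so the chain groups are C_0 ≅ Z^9, C_1 ≅ Z^12, C_2 ≅ Z^1.

The boundary map ∂_1: C_1 → C_0 is given by ∂[p,q] = [q] − [p].
As a 9×12 matrix over Z this has rank 8, with invariant factors (1,1,1,1,1,1,1,1).

∂_2: C_2 → C_1 sends each 2-simplex [p,q,r] to [q,r] − [p,r] + [p,q]. For instance
  ∂[v_0,v_3,v_6] = [v_3,v_6] − [v_0,v_6] + [v_0,v_3].
The 12×1 boundary matrix has rank 1 and Smith normal form diag(1).

Now H_k = ker ∂_k / im ∂_{k+1}, so:

  H_0: rank C_0 − rank ∂_1 = 9 − 8 = 1, and the invariant factors of ∂_1 are all 1, so H_0 ≅ Z.
  H_1: rank ker ∂_1 − rank ∂_2 = (12 − 8) − 1 = 3, and the invariant factors of ∂_2 are all 1, so H_1 ≅ Z^3.
  H_2: rank ker ∂_2 − rank ∂_3 = (1 − 1) − 0 = 0, and there is no ∂_3, so H_2 ≅ 0.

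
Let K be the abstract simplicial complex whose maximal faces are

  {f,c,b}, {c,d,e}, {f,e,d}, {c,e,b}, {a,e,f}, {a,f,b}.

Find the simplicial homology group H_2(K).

Fix the vertex order a < b < c < d < e < f and write every simplex with vertices in increasing order. Then dim K = 2 and the simplices of K are:

  0-simplices (6): a, b, c, d, e, f
  1-simplices (12): ab, ae, af, bc, be, bf, cd, ce, cf, de, df, ef
  2-simplices (6): abf, aef, bce, bcf, cde, def

giving chain groups C_0 ≅ Z^6, C_1 ≅ Z^12, C_2 ≅ Z^6.

∂_1: C_1 → C_0 maps an edge to its endpoints' difference, ∂[p,q] = q − p.
The 6×12 boundary matrix has rank 5 and Smith normal form diag(1,1,1,1,1).

∂_2: C_2 → C_1 acts by ∂[p,q,r] = [q,r] − [p,r] + [p,q]. For instance
  ∂aef = ef − af + ae,
  ∂bce = ce − be + bc.
This gives a 12×6 integer matrix of rank 6; reducing to Smith normal form yields diagonal entries (1,1,1,1,1,1).

Reading off H_k = ker ∂_k / im ∂_{k+1}:

  H_2: rank ker ∂_2 − rank ∂_3 = (6 − 6) − 0 = 0, and there is no ∂_3, so H_2 = 0.

H_2 = 0.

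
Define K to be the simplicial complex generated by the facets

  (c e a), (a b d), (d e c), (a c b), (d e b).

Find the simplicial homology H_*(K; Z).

H_0 = Z,  H_1 = Z,  H_2 = 0.

We work with the vertex ordering a < b < c < d < e. The simplices of K, each written with vertices in increasing order, are:

  0-simplices (5): a, b, c, d, e
  1-simplices (10): ab, ac, ad, ae, bc, bd, be, cd, ce, de
  2-simplices (5): abc, abd, ace, bde, cde

giving chain groups C_0 ≅ Z^5, C_1 ≅ Z^10, C_2 ≅ Z^5.

∂_1: C_1 → C_0 maps an edge to its endpoints' difference, ∂[p,q] = q − p.
As a 5×10 matrix over Z this has rank 4, with invariant factors (1,1,1,1).

The boundary map ∂_2: C_2 → C_1 maps a triangle to the signed sum of its edges. For instance
  ∂ace = ce − ae + ac,
  ∂abc = bc − ac + ab.
The 10×5 boundary matrix has rank 5 and Smith normal form diag(1,1,1,1,1).

Reading off H_k = ker ∂_k / im ∂_{k+1}:

  H_0: rank C_0 − rank ∂_1 = 5 − 4 = 1, and the invariant factors of ∂_1 are all 1, so H_0 ≅ Z.
  H_1: rank ker ∂_1 − rank ∂_2 = (10 − 4) − 5 = 1, and the invariant factors of ∂_2 are all 1, so H_1 ≅ Z.
  H_2: rank ker ∂_2 − rank ∂_3 = (5 − 5) − 0 = 0, and there is no ∂_3, so H_2 ≅ 0.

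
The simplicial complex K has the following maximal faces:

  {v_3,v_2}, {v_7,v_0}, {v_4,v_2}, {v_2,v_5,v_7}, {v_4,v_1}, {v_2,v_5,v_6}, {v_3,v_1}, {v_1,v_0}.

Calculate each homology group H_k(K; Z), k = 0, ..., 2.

H_0 = Z,  H_1 = Z^2,  H_2 = 0.

Order the vertices as v_0 < v_1 < v_2 < v_3 < v_4 < v_5 < v_6 < v_7. Listing each simplex with vertices in this order, K has dimension 2 with simplices:

  0-simplices (8): [v_0], [v_1], [v_2], [v_3], [v_4], [v_5], [v_6], [v_7]
  1-simplices (11): [v_0,v_1], [v_0,v_7], [v_1,v_3], [v_1,v_4], [v_2,v_3], [v_2,v_4], [v_2,v_5], [v_2,v_6], [v_2,v_7], [v_5,v_6], [v_5,v_7]
  2-simplices (2): [v_2,v_5,v_6], [v_2,v_5,v_7]

giving chain groups C_0 ≅ Z^8, C_1 ≅ Z^11, C_2 ≅ Z^2.

The boundary map ∂_1: C_1 → C_0 sends each edge [p,q] (with p < q) to q − p.
The 8×11 boundary matrix has rank 7 and Smith normal form diag(1,1,1,1,1,1,1).

The boundary map ∂_2: C_2 → C_1 sends each 2-simplex [p,q,r] to [q,r] − [p,r] + [p,q]. For instance
  ∂[v_2,v_5,v_7] = [v_5,v_7] − [v_2,v_7] + [v_2,v_5],
  ∂[v_2,v_5,v_6] = [v_5,v_6] − [v_2,v_6] + [v_2,v_5].
This gives a 11×2 integer matrix of rank 2; reducing to Smith normal form yields diagonal entries (1,1).

Now H_k = ker ∂_k / im ∂_{k+1}, so:

  H_0: rank C_0 − rank ∂_1 = 8 − 7 = 1, and the invariant factors of ∂_1 are all 1, so H_0 ≅ Z.
  H_1: rank ker ∂_1 − rank ∂_2 = (11 − 7) − 2 = 2, and the invariant factors of ∂_2 are all 1, so H_1 ≅ Z^2.
  H_2: rank ker ∂_2 − rank ∂_3 = (2 − 2) − 0 = 0, and there is no ∂_3, so H_2 ≅ 0.

As a check, the Euler characteristic is 8 − 11 + 2 = -1, which agrees with 1 − 2 + 0 = -1.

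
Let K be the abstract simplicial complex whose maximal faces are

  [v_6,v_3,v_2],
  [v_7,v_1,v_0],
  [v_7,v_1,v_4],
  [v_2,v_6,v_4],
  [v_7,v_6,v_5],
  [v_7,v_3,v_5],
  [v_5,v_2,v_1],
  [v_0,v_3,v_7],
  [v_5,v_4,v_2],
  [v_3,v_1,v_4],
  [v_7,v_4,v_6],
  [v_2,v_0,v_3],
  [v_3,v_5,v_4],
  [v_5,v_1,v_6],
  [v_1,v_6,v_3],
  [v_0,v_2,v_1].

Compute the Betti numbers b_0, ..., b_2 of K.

Order the vertices as v_0 < v_1 < v_2 < v_3 < v_4 < v_5 < v_6 < v_7. Listing each simplex with vertices in this order, K has dimension 2 with simplices:

  0-simplices (8): [v_0], [v_1], [v_2], [v_3], [v_4], [v_5], [v_6], [v_7]
  1-simplices (24): (24 of them)
  2-simplices (16): (16 of them)

Hence C_0 ≅ Z^8, C_1 ≅ Z^24, C_2 ≅ Z^16.

∂_1: C_1 → C_0 is given by ∂[p,q] = [q] − [p]. For instance
  ∂[v_1,v_2] = [v_2] − [v_1].
This gives a 8×24 integer matrix of rank 7; reducing to Smith normal form yields diagonal entries (1,1,1,1,1,1,1).

The boundary map ∂_2: C_2 → C_1 maps a triangle to the signed sum of its edges. For instance
  ∂[v_4,v_6,v_7] = [v_6,v_7] − [v_4,v_7] + [v_4,v_6],
  ∂[v_0,v_3,v_7] = [v_3,v_7] − [v_0,v_7] + [v_0,v_3].
As a 24×16 matrix over Z this has rank 15, with invariant factors (1,1,1,1,1,1,1,1,1,1,1,1,1,1,1).

Now H_k = ker ∂_k / im ∂_{k+1}, so:

  H_0: rank C_0 − rank ∂_1 = 8 − 7 = 1, and the invariant factors of ∂_1 are all 1, so H_0 ≅ Z.
  H_1: rank ker ∂_1 − rank ∂_2 = (24 − 7) − 15 = 2, and the invariant factors of ∂_2 are all 1, so H_1 ≅ Z^2.
  H_2: rank ker ∂_2 − rank ∂_3 = (16 − 15) − 0 = 1, and there is no ∂_3, so H_2 ≅ Z.

As a check, the Euler characteristic is 8 − 24 + 16 = 0, which agrees with 1 − 2 + 1 = 0.
(K is a triangulation of the torus T^2.)

Hence the Betti numbers are b_0 = 1, b_1 = 2, b_2 = 1.

b_0 = 1, b_1 = 2, b_2 = 1.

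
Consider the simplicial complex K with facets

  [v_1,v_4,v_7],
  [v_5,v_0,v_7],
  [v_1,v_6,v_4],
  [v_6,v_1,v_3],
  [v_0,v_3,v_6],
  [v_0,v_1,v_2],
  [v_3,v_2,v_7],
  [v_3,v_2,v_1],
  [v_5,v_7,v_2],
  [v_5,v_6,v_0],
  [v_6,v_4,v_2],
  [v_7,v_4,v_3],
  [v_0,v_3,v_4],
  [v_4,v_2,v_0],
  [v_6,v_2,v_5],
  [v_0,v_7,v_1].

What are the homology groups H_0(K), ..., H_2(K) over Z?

H_0 ≅ Z,  H_1 ≅ Z^2,  H_2 ≅ Z.

K has 8 vertices, 24 edges, 16 triangles.
rank ∂_0 = 0, rank ∂_1 = 7 ⇒ b_0 = 8 − 0 − 7 = 1; all invariant factors of ∂_1 are 1 so no torsion. So H_0 ≅ Z.
rank ∂_1 = 7, rank ∂_2 = 15 ⇒ b_1 = 24 − 7 − 15 = 2; all invariant factors of ∂_2 are 1 so no torsion. So H_1 ≅ Z^2.
rank ∂_2 = 15, rank ∂_3 = 0 ⇒ b_2 = 16 − 15 − 0 = 1. So H_2 ≅ Z.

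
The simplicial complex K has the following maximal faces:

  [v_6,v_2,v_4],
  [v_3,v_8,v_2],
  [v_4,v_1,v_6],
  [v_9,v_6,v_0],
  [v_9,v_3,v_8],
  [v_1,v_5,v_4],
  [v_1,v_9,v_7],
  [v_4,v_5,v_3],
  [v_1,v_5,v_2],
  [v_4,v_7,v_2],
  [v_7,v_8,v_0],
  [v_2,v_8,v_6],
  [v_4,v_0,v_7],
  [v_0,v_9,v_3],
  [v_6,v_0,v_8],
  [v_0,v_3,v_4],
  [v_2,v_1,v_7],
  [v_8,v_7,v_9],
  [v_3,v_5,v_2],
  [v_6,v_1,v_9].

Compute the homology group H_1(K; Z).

H_1 ≅ Z ⊕ Z_2.

Take the total order v_0 < v_1 < v_2 < v_3 < v_4 < v_5 < v_6 < v_7 < v_8 < v_9 on the vertex set. Then K (dimension 2) consists of the simplices:

  0-simplices (10): [v_0], [v_1], [v_2], [v_3], [v_4], [v_5], [v_6], [v_7], [v_8], [v_9]
  1-simplices (30): (30 of them)
  2-simplices (20): (20 of them)

giving chain groups C_0 ≅ Z^10, C_1 ≅ Z^30, C_2 ≅ Z^20.

Boundary ∂_1: C_1 → C_0 sends each edge [p,q] (with p < q) to q − p. For instance
  ∂[v_4,v_5] = [v_5] − [v_4].
As a 10×30 matrix over Z this has rank 9, with invariant factors (1,1,1,1,1,1,1,1,1).

Boundary ∂_2: C_2 → C_1 sends each 2-simplex [p,q,r] to [q,r] − [p,r] + [p,q]. For instance
  ∂[v_1,v_7,v_9] = [v_7,v_9] − [v_1,v_9] + [v_1,v_7],
  ∂[v_0,v_4,v_7] = [v_4,v_7] − [v_0,v_7] + [v_0,v_4].
The resulting 30×20 matrix has rank 20, and its Smith normal form has invariant factors (1,1,1,1,1,1,1,1,1,1,1,1,1,1,1,1,1,1,1,2).

Now H_k = ker ∂_k / im ∂_{k+1}, so:

  H_1: rank ker ∂_1 − rank ∂_2 = (30 − 9) − 20 = 1, and ∂_2 has invariant factor 2 > 1, so H_1 ≅ Z ⊕ Z_2.

(K is a triangulation of the Klein bottle.)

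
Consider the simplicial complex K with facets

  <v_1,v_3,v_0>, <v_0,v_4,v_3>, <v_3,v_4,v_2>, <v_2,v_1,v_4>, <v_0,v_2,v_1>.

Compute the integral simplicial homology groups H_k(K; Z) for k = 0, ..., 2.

Order the vertices as v_0 < v_1 < v_2 < v_3 < v_4. Listing each simplex with vertices in this order, K has dimension 2 with simplices:

  0-simplices (5): [v_0], [v_1], [v_2], [v_3], [v_4]
  1-simplices (10): [v_0,v_1], [v_0,v_2], [v_0,v_3], [v_0,v_4], [v_1,v_2], [v_1,v_3], [v_1,v_4], [v_2,v_3], [v_2,v_4], [v_3,v_4]
  2-simplices (5): [v_0,v_1,v_2], [v_0,v_1,v_3], [v_0,v_3,v_4], [v_1,v_2,v_4], [v_2,v_3,v_4]

so the chain groups are C_0 ≅ Z^5, C_1 ≅ Z^10, C_2 ≅ Z^5.

The boundary map ∂_1: C_1 → C_0 sends each edge [p,q] (with p < q) to q − p. For instance
  ∂[v_3,v_4] = [v_4] − [v_3].
The resulting 5×10 matrix has rank 4, and its Smith normal form has invariant factors (1,1,1,1).

Boundary ∂_2: C_2 → C_1 sends each 2-simplex [p,q,r] to [q,r] − [p,r] + [p,q]. For instance
  ∂[v_2,v_3,v_4] = [v_3,v_4] − [v_2,v_4] + [v_2,v_3],
  ∂[v_0,v_3,v_4] = [v_3,v_4] − [v_0,v_4] + [v_0,v_3].
This gives a 10×5 integer matrix of rank 5; reducing to Smith normal form yields diagonal entries (1,1,1,1,1).

From H_k ≅ ker(∂_k) / im(∂_{k+1}) we obtain:

  H_0: rank C_0 − rank ∂_1 = 5 − 4 = 1, and the invariant factors of ∂_1 are all 1, so H_0 = Z.
  H_1: rank ker ∂_1 − rank ∂_2 = (10 − 4) − 5 = 1, and the invariant factors of ∂_2 are all 1, so H_1 = Z.
  H_2: rank ker ∂_2 − rank ∂_3 = (5 − 5) − 0 = 0, and there is no ∂_3, so H_2 = 0.

H_0 ≅ Z,  H_1 ≅ Z,  H_2 = 0.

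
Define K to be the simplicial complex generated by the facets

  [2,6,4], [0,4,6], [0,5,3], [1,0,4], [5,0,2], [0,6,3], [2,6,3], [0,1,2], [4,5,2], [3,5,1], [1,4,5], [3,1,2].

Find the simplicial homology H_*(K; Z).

Fix the vertex order 0 < 1 < 2 < 3 < 4 < 5 < 6 and write every simplex with vertices in increasing order. Then dim K = 2 and the simplices of K are:

  0-simplices (7): [0], [1], [2], [3], [4], [5], [6]
  1-simplices (18): [0,1], [0,2], [0,3], [0,4], [0,5], [0,6], [1,2], [1,3], [1,4], [1,5], [2,3], [2,4], [2,5], [2,6], [3,5], [3,6], [4,5], [4,6]
  2-simplices (12): [0,1,2], [0,1,4], [0,2,5], [0,3,5], [0,3,6], [0,4,6], [1,2,3], [1,3,5], [1,4,5], [2,3,6], [2,4,5], [2,4,6]

giving chain groups C_0 ≅ Z^7, C_1 ≅ Z^18, C_2 ≅ Z^12.

The boundary map ∂_1: C_1 → C_0 maps an edge to its endpoints' difference, ∂[p,q] = q − p. For instance
  ∂[2,5] = [5] − [2].
The resulting 7×18 matrix has rank 6, and its Smith normal form has invariant factors (1,1,1,1,1,1).

The boundary map ∂_2: C_2 → C_1 acts by ∂[p,q,r] = [q,r] − [p,r] + [p,q]. For instance
  ∂[0,1,4] = [1,4] − [0,4] + [0,1],
  ∂[1,3,5] = [3,5] − [1,5] + [1,3].
This gives a 18×12 integer matrix of rank 12; reducing to Smith normal form yields diagonal entries (1,1,1,1,1,1,1,1,1,1,1,2).

From H_k ≅ ker(∂_k) / im(∂_{k+1}) we obtain:

  H_0: rank C_0 − rank ∂_1 = 7 − 6 = 1, and the invariant factors of ∂_1 are all 1, so H_0 ≅ Z.
  H_1: rank ker ∂_1 − rank ∂_2 = (18 − 6) − 12 = 0, and ∂_2 has invariant factor 2 > 1, so H_1 ≅ Z/2Z.
  H_2: rank ker ∂_2 − rank ∂_3 = (12 − 12) − 0 = 0, and there is no ∂_3, so H_2 ≅ 0.

H_0 = Z,  H_1 = Z/2Z,  H_2 = 0.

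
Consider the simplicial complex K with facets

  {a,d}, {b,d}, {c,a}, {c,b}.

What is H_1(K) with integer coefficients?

Fix the vertex order a < b < c < d and write every simplex with vertices in increasing order. Then dim K = 1 and the simplices of K are:

  0-simplices (4): a, b, c, d
  1-simplices (4): ac, ad, bc, bd

Hence C_0 ≅ Z^4, C_1 ≅ Z^4.

The boundary map ∂_1: C_1 → C_0 sends each edge [p,q] (with p < q) to q − p. For instance
  ∂bc = c − b.
As a 4×4 matrix over Z this has rank 3, with invariant factors (1,1,1).

Reading off H_k = ker ∂_k / im ∂_{k+1}:

  H_1: rank ker ∂_1 − rank ∂_2 = (4 − 3) − 0 = 1, and there is no ∂_2, so H_1 = Z.

(K is a triangulation of the circle S^1.)

H_1 = Z.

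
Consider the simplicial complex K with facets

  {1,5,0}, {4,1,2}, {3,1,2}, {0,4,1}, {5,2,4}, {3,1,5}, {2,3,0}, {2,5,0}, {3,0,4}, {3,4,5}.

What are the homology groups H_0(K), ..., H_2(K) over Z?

Fix the vertex order 0 < 1 < 2 < 3 < 4 < 5 and write every simplex with vertices in increasing order. Then dim K = 2 and the simplices of K are:

  0-simplices (6): [0], [1], [2], [3], [4], [5]
  1-simplices (15): [0,1], [0,2], [0,3], [0,4], [0,5], [1,2], [1,3], [1,4], [1,5], [2,3], [2,4], [2,5], [3,4], [3,5], [4,5]
  2-simplices (10): [0,1,4], [0,1,5], [0,2,3], [0,2,5], [0,3,4], [1,2,3], [1,2,4], [1,3,5], [2,4,5], [3,4,5]

so the chain groups are C_0 ≅ Z^6, C_1 ≅ Z^15, C_2 ≅ Z^10.

The boundary map ∂_1: C_1 → C_0 is given by ∂[p,q] = [q] − [p]. For instance
  ∂[4,5] = [5] − [4].
The 6×15 boundary matrix has rank 5 and Smith normal form diag(1,1,1,1,1).

Boundary ∂_2: C_2 → C_1 maps a triangle to the signed sum of its edges. For instance
  ∂[1,3,5] = [3,5] − [1,5] + [1,3],
  ∂[0,1,4] = [1,4] − [0,4] + [0,1].
The resulting 15×10 matrix has rank 10, and its Smith normal form has invariant factors (1,1,1,1,1,1,1,1,1,2).

Computing H_k = (kernel of ∂_k) / (image of ∂_{k+1}):

  H_0: rank C_0 − rank ∂_1 = 6 − 5 = 1, and the invariant factors of ∂_1 are all 1, so H_0 = Z.
  H_1: rank ker ∂_1 − rank ∂_2 = (15 − 5) − 10 = 0, and ∂_2 has invariant factor 2 > 1, so H_1 = Z/2Z.
  H_2: rank ker ∂_2 − rank ∂_3 = (10 − 10) − 0 = 0, and there is no ∂_3, so H_2 = 0.

H_0 = Z,  H_1 = Z/2Z,  H_2 = 0.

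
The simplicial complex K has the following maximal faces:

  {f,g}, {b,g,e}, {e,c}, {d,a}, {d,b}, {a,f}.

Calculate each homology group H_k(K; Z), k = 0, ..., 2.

H_0 ≅ Z,  H_1 ≅ Z,  H_2 = 0.

Take the total order a < b < c < d < e < f < g on the vertex set. Then K (dimension 2) consists of the simplices:

  0-simplices (7): a, b, c, d, e, f, g
  1-simplices (8): ad, af, bd, be, bg, ce, eg, fg
  2-simplices (1): beg

Hence C_0 ≅ Z^7, C_1 ≅ Z^8, C_2 ≅ Z^1.

∂_1: C_1 → C_0 is given by ∂[p,q] = [q] − [p]. For instance
  ∂be = e − b.
This gives a 7×8 integer matrix of rank 6; reducing to Smith normal form yields diagonal entries (1,1,1,1,1,1).

The boundary map ∂_2: C_2 → C_1 acts by ∂[p,q,r] = [q,r] − [p,r] + [p,q]. For instance
  ∂beg = eg − bg + be.
This gives a 8×1 integer matrix of rank 1; reducing to Smith normal form yields diagonal entries (1).

From H_k ≅ ker(∂_k) / im(∂_{k+1}) we obtain:

  H_0: rank C_0 − rank ∂_1 = 7 − 6 = 1, and the invariant factors of ∂_1 are all 1, so H_0 ≅ Z.
  H_1: rank ker ∂_1 − rank ∂_2 = (8 − 6) − 1 = 1, and the invariant factors of ∂_2 are all 1, so H_1 ≅ Z.
  H_2: rank ker ∂_2 − rank ∂_3 = (1 − 1) − 0 = 0, and there is no ∂_3, so H_2 ≅ 0.

As a check, the Euler characteristic is 7 − 8 + 1 = 0, which agrees with 1 − 1 + 0 = 0.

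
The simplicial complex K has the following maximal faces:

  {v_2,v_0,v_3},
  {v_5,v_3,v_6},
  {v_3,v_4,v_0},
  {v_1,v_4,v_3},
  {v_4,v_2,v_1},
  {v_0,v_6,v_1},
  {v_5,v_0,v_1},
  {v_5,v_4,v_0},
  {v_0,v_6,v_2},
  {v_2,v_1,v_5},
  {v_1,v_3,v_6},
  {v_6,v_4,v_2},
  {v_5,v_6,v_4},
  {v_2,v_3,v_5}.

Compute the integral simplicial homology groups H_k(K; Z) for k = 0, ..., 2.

H_0 ≅ Z,  H_1 ≅ Z^2,  H_2 ≅ Z.

K has 7 vertices, 21 edges, 14 triangles.
rank ∂_0 = 0, rank ∂_1 = 6 ⇒ b_0 = 7 − 0 − 6 = 1; all invariant factors of ∂_1 are 1 so no torsion. So H_0 = Z.
rank ∂_1 = 6, rank ∂_2 = 13 ⇒ b_1 = 21 − 6 − 13 = 2; all invariant factors of ∂_2 are 1 so no torsion. So H_1 = Z^2.
rank ∂_2 = 13, rank ∂_3 = 0 ⇒ b_2 = 14 − 13 − 0 = 1. So H_2 = Z.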